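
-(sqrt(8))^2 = -8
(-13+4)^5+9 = -59040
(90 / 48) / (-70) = -3 / 112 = -0.03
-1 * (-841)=841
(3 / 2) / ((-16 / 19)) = -57 / 32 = -1.78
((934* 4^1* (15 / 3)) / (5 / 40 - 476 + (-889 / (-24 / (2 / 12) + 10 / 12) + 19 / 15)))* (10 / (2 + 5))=-19255344000 / 337977829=-56.97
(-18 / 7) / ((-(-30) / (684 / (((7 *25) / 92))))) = -188784 / 6125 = -30.82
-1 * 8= -8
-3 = -3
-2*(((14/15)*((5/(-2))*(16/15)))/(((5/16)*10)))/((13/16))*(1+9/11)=114688/32175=3.56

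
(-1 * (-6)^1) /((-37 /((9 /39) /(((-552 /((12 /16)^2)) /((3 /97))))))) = 81 /68679104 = 0.00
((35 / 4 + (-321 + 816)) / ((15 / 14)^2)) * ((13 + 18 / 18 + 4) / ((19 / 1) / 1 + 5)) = 19747 / 60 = 329.12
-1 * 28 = -28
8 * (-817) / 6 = -3268 / 3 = -1089.33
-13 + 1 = -12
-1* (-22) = 22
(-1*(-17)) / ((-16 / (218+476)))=-737.38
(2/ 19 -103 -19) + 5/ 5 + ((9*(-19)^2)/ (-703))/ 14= -1193095/ 9842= -121.22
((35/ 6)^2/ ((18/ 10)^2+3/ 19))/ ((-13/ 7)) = -4073125/ 755352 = -5.39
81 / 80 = 1.01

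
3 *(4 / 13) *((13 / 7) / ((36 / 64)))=64 / 21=3.05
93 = 93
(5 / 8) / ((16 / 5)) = 25 / 128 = 0.20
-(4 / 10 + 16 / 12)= -26 / 15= -1.73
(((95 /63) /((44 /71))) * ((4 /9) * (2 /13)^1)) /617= 13490 /50026977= 0.00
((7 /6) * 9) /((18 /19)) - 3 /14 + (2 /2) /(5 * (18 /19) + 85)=1558261 /143220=10.88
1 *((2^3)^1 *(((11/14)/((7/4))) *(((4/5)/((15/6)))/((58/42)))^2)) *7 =709632/525625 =1.35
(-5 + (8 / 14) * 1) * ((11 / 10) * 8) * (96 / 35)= -130944 / 1225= -106.89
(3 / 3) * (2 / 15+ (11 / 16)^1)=0.82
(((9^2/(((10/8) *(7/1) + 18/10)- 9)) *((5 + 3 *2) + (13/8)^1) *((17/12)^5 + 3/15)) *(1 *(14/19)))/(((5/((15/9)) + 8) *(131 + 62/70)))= 9569955535/4835500032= 1.98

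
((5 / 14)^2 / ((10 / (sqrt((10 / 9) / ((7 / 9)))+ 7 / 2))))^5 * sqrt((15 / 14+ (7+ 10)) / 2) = 0.00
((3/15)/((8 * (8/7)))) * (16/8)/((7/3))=3/160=0.02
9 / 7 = 1.29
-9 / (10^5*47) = -9 / 4700000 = -0.00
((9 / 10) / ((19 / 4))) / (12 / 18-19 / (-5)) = 54 / 1273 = 0.04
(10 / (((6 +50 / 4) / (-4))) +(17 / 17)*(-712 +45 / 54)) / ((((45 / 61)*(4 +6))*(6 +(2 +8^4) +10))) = -9659899 / 410988600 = -0.02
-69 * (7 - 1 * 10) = 207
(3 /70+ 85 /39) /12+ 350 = 11472067 /32760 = 350.19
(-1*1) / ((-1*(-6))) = -1 / 6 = -0.17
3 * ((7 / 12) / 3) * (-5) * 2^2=-35 / 3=-11.67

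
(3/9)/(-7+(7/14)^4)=-16/333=-0.05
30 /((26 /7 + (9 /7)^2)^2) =72030 /69169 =1.04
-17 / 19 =-0.89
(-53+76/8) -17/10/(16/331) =-12587/160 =-78.67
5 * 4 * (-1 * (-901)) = 18020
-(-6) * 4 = 24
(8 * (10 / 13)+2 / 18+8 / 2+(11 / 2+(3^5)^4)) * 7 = 5711352874661 / 234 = 24407490917.35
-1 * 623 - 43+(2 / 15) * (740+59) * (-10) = -5194 / 3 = -1731.33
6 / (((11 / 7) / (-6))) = -252 / 11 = -22.91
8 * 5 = 40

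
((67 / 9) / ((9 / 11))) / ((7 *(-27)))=-737 / 15309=-0.05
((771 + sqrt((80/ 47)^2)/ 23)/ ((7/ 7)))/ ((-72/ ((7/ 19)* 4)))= -5834717/ 369702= -15.78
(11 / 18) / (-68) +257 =314557 / 1224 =256.99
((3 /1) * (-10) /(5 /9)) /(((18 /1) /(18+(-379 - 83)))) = 1332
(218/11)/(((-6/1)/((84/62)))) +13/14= -16931/4774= -3.55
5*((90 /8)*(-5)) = -1125 /4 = -281.25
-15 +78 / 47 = -627 / 47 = -13.34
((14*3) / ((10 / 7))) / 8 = 147 / 40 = 3.68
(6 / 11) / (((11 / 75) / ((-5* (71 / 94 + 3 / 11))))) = -1195875 / 62557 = -19.12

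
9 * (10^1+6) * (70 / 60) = 168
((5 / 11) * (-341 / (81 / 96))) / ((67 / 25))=-124000 / 1809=-68.55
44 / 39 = 1.13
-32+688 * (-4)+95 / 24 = -66721 / 24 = -2780.04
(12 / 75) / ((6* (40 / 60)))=1 / 25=0.04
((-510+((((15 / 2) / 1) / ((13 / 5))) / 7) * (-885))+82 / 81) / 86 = -12879871 / 1267812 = -10.16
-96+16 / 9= -848 / 9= -94.22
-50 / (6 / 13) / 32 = -3.39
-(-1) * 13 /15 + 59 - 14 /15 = 58.93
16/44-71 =-777/11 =-70.64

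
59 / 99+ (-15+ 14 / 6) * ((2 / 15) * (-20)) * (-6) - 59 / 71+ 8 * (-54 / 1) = -4462724 / 7029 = -634.90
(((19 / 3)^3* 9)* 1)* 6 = 13718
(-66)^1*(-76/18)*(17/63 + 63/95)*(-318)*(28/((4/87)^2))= -1095140780.80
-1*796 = -796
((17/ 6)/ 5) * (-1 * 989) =-16813/ 30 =-560.43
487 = 487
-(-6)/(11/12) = 72/11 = 6.55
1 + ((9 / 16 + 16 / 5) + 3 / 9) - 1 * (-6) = 2663 / 240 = 11.10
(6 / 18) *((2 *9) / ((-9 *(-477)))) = 2 / 1431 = 0.00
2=2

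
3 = 3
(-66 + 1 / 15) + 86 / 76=-36937 / 570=-64.80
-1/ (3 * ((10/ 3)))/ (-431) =1/ 4310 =0.00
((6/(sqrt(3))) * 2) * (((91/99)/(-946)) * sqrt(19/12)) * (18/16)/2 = -91 * sqrt(19)/83248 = -0.00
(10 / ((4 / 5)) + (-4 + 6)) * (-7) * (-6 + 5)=203 / 2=101.50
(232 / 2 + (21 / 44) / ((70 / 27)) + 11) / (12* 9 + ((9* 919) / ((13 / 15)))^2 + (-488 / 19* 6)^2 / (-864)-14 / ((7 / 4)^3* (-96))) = 501876323403 / 359398414567362280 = 0.00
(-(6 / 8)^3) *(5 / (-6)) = 45 / 128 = 0.35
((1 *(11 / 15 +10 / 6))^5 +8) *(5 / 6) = 136916 / 1875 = 73.02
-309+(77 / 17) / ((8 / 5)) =-41639 / 136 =-306.17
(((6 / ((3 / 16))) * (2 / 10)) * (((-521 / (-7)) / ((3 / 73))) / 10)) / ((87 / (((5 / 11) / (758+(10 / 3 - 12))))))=76066 / 9412095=0.01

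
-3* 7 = -21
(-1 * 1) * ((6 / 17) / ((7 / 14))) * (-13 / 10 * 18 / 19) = 1404 / 1615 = 0.87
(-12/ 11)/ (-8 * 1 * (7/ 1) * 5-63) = 12/ 3773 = 0.00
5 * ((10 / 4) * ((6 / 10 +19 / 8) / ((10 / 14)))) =833 / 16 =52.06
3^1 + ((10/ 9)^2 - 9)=-386/ 81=-4.77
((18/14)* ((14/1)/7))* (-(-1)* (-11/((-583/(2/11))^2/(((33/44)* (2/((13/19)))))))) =-2052/340228889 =-0.00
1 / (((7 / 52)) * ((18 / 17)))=442 / 63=7.02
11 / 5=2.20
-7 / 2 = -3.50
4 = 4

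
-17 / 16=-1.06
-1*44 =-44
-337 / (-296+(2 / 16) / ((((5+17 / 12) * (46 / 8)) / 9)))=596827 / 524162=1.14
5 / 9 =0.56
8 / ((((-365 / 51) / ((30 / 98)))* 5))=-0.07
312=312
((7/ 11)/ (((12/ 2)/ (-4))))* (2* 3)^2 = -168/ 11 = -15.27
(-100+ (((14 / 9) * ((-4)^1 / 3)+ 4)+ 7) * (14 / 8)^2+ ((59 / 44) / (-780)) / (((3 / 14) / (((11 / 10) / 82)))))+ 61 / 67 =-55348002263 / 771357600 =-71.75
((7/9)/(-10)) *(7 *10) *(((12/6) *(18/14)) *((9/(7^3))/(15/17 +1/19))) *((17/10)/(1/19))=-938961/73990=-12.69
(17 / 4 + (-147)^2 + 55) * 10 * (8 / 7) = 1733460 / 7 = 247637.14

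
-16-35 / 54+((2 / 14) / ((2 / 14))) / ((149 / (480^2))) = 12307649 / 8046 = 1529.66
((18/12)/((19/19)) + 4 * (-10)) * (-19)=1463/2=731.50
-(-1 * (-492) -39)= -453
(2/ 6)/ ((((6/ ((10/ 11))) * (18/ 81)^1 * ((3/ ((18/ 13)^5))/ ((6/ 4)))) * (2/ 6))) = 7085880/ 4084223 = 1.73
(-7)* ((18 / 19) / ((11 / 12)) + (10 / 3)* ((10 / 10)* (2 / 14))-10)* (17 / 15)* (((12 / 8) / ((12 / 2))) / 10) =79186 / 47025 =1.68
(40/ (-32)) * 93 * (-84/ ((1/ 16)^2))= 2499840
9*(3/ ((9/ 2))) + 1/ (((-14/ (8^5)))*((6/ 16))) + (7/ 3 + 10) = -130687/ 21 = -6223.19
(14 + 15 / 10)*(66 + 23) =2759 / 2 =1379.50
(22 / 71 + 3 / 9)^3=0.27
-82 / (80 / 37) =-1517 / 40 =-37.92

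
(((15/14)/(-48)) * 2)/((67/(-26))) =65/3752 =0.02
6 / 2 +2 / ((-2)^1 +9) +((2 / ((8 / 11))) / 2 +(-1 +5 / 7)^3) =12725 / 2744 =4.64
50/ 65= 10/ 13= 0.77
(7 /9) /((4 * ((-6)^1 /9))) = -7 /24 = -0.29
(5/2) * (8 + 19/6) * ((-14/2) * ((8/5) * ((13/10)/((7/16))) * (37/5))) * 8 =-4125056/75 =-55000.75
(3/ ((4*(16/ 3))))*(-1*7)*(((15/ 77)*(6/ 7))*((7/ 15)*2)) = -27/ 176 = -0.15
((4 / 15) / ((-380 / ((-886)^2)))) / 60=-196249 / 21375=-9.18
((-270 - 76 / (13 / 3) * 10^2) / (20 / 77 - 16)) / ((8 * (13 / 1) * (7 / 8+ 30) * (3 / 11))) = 3714095 / 25296258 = 0.15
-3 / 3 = -1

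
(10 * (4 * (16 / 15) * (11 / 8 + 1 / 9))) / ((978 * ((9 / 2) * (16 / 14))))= 1498 / 118827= 0.01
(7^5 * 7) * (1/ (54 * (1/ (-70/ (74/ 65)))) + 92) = 10689748.30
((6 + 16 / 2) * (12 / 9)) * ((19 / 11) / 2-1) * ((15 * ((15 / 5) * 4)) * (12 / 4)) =-15120 / 11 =-1374.55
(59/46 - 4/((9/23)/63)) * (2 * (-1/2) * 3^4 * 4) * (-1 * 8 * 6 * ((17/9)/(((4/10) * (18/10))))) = -603126000/23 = -26222869.57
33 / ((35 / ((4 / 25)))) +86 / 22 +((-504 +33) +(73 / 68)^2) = -20730342327 / 44506000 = -465.79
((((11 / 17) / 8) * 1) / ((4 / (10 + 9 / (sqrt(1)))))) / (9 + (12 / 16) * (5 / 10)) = 209 / 5100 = 0.04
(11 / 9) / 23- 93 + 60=-6820 / 207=-32.95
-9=-9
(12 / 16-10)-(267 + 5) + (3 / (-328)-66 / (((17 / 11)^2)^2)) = -8022011181 / 27394888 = -292.83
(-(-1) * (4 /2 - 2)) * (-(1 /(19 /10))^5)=0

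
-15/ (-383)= 15/ 383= 0.04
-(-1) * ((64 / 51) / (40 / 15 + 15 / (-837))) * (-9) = -53568 / 12563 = -4.26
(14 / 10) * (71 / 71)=7 / 5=1.40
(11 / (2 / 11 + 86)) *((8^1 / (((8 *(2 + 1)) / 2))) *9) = 121 / 158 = 0.77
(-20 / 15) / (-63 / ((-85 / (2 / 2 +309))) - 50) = -17 / 2292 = -0.01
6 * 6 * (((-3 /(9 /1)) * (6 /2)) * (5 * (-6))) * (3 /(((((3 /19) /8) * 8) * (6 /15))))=51300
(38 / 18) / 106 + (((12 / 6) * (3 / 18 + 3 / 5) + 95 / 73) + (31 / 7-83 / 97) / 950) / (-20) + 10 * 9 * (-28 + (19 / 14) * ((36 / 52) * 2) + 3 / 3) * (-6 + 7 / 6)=31907825830489561 / 2919967186500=10927.46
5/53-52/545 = -31/28885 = -0.00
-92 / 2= -46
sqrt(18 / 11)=3 * sqrt(22) / 11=1.28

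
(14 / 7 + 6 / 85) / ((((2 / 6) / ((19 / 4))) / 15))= 7524 / 17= 442.59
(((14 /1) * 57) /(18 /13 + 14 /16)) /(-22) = -41496 /2585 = -16.05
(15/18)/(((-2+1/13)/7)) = -91/30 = -3.03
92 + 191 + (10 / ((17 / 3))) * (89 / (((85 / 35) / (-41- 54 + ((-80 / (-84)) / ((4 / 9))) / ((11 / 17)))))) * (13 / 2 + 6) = -234727843 / 3179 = -73837.01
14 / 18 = 7 / 9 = 0.78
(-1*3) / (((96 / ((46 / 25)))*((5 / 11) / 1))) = -253 / 2000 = -0.13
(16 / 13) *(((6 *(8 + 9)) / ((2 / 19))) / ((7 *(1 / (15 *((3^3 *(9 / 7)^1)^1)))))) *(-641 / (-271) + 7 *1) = 143427659040 / 172627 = 830852.99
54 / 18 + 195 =198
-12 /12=-1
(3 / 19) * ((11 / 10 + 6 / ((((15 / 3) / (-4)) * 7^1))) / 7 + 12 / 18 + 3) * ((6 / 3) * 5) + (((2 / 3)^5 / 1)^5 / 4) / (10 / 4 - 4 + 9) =69609011328377761 / 11832385430871495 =5.88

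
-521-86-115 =-722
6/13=0.46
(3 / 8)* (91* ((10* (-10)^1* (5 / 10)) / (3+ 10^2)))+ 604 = 242023 / 412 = 587.43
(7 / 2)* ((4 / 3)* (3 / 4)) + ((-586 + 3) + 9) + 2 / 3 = -3419 / 6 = -569.83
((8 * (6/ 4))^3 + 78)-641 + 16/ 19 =22151/ 19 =1165.84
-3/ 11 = -0.27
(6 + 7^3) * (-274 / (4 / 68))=-1625642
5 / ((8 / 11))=55 / 8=6.88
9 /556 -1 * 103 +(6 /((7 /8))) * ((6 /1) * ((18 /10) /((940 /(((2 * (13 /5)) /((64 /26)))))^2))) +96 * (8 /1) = 571743200268299 /859742800000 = 665.02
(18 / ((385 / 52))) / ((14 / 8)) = 3744 / 2695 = 1.39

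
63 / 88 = 0.72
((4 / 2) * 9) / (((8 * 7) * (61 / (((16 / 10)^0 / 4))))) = 9 / 6832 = 0.00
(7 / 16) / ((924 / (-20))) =-5 / 528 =-0.01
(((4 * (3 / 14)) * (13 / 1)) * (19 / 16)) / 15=247 / 280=0.88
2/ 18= 1/ 9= 0.11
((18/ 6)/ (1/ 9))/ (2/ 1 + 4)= 9/ 2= 4.50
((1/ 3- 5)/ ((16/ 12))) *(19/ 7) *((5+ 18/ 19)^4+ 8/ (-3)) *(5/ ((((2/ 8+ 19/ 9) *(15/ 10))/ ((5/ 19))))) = -9761990300/ 2215457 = -4406.31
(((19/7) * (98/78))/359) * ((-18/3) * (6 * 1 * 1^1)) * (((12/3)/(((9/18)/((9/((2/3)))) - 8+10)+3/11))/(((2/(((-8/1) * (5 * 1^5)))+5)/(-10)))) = 273600/228683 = 1.20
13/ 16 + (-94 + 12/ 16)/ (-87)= 2623/ 1392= 1.88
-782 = -782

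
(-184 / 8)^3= -12167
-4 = -4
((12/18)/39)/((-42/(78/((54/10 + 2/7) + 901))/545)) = -2725/142803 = -0.02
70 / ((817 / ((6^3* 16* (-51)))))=-12337920 / 817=-15101.49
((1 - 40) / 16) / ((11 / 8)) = -39 / 22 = -1.77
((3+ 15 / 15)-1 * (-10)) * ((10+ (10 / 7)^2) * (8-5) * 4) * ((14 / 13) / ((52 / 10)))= 70800 / 169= 418.93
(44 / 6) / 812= 11 / 1218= 0.01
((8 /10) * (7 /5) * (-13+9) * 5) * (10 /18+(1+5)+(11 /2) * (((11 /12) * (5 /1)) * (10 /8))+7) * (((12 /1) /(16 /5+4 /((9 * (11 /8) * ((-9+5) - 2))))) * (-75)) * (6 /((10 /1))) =404750115 /2336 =173266.32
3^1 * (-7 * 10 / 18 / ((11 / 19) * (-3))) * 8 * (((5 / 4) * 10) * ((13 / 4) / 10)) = 43225 / 198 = 218.31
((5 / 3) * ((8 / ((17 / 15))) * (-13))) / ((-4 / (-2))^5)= -4.78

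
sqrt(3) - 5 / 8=1.11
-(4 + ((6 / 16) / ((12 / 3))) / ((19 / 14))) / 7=-1237 / 2128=-0.58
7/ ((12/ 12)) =7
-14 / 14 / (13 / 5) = -5 / 13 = -0.38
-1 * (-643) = 643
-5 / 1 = -5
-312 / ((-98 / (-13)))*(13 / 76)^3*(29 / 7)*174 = -2810316717 / 18821096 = -149.32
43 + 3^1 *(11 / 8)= 377 / 8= 47.12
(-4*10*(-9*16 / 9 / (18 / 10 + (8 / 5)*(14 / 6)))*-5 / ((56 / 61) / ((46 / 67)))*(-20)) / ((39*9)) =112240000 / 4554459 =24.64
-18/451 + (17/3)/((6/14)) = 53507/4059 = 13.18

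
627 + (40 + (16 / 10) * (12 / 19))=63461 / 95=668.01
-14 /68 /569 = -7 /19346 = -0.00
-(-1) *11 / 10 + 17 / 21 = 401 / 210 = 1.91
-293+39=-254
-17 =-17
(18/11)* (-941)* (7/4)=-59283/22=-2694.68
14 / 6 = 7 / 3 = 2.33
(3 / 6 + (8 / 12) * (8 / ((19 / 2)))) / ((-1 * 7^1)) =-121 / 798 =-0.15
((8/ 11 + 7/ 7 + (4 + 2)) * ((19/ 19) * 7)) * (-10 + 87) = 4165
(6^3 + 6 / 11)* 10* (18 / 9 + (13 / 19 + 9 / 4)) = 2233125 / 209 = 10684.81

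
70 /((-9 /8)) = -560 /9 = -62.22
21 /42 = 1 /2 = 0.50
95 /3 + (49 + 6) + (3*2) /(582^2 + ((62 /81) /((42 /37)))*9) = 16645198982 /192059949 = 86.67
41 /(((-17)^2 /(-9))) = -369 /289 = -1.28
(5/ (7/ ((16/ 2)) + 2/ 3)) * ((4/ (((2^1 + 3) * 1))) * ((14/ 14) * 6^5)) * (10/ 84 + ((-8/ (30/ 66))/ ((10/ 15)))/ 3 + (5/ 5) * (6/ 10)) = -163037.80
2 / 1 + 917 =919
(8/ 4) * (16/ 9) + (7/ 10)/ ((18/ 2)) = 109/ 30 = 3.63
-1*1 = -1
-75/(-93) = 25/31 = 0.81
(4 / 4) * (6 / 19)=6 / 19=0.32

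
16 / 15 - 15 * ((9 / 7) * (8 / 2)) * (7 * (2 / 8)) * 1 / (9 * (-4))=289 / 60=4.82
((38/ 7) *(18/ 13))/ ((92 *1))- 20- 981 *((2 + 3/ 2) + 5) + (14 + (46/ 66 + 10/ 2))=-1151894287/ 138138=-8338.72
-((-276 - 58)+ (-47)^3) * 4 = 416628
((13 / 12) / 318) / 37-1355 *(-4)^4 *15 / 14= -367325107109 / 988344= -371657.14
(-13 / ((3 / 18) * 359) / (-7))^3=474552 / 15870019697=0.00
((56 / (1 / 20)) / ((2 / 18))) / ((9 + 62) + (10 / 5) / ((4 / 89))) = 960 / 11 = 87.27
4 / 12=1 / 3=0.33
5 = 5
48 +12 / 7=348 / 7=49.71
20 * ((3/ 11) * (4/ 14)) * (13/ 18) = 260/ 231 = 1.13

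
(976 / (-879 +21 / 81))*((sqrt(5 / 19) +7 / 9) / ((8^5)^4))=-1281 / 1709638476143878209536 - 1647*sqrt(95) / 32483131046733685981184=-0.00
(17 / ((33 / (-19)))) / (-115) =323 / 3795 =0.09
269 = 269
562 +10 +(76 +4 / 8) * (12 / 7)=4922 / 7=703.14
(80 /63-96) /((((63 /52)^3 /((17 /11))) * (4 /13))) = -46362957056 /173282571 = -267.56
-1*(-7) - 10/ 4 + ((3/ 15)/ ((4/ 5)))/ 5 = 91/ 20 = 4.55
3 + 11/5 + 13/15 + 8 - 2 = 181/15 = 12.07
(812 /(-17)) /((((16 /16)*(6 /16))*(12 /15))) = -159.22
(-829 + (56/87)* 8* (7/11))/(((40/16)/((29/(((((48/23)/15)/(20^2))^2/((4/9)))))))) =-10450619825000/297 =-35187272138.05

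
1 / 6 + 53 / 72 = 65 / 72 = 0.90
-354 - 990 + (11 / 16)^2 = -1343.53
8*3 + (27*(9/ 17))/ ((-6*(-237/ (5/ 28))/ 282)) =921531/ 37604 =24.51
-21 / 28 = -3 / 4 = -0.75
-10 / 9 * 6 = -20 / 3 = -6.67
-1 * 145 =-145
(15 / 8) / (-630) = -1 / 336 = -0.00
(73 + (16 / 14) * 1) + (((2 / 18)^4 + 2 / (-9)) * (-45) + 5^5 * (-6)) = -95251904 / 5103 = -18665.86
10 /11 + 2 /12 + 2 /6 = 31 /22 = 1.41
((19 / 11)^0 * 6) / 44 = 3 / 22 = 0.14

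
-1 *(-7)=7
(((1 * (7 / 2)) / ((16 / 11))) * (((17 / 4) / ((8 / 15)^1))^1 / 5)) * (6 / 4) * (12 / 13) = 35343 / 6656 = 5.31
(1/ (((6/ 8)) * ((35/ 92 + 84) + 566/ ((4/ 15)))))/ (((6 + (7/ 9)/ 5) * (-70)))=-552/ 393680987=-0.00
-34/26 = -17/13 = -1.31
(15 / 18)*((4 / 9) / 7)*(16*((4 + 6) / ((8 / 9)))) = 200 / 21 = 9.52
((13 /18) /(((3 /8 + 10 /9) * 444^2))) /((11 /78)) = 169 /9667878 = 0.00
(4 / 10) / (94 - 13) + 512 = 207362 / 405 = 512.00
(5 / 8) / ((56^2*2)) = 5 / 50176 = 0.00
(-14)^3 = -2744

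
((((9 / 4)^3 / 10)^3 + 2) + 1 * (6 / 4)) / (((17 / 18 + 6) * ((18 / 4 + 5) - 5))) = 1304924489 / 8192000000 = 0.16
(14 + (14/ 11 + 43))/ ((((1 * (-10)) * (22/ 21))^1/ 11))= -13461/ 220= -61.19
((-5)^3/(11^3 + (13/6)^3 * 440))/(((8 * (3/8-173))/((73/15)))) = 16425/216502132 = 0.00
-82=-82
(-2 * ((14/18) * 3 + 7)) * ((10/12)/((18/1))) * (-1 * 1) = 70/81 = 0.86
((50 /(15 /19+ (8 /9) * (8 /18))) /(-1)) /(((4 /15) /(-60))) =17313750 /1823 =9497.39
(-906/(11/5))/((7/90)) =-407700/77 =-5294.81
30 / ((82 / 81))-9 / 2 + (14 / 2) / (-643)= 1324649 / 52726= 25.12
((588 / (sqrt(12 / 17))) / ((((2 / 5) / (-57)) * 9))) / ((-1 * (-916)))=-4655 * sqrt(51) / 2748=-12.10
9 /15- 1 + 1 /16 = -27 /80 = -0.34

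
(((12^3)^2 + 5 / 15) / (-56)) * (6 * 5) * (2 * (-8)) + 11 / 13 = 2329067857 / 91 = 25594152.27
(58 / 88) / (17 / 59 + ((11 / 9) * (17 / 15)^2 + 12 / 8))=3464775 / 17652734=0.20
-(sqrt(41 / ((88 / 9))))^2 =-369 / 88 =-4.19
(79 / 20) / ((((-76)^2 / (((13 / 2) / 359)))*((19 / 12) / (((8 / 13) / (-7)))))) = -237 / 344733340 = -0.00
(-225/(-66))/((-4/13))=-975/88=-11.08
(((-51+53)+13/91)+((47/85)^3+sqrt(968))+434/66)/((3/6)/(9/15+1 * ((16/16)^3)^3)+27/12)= 20173293808/5816377875+352 * sqrt(2)/41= 15.61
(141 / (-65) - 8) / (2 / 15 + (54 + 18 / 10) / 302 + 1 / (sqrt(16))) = -1197732 / 66911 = -17.90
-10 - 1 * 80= -90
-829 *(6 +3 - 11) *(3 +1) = 6632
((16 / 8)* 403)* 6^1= 4836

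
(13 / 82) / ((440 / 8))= 13 / 4510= 0.00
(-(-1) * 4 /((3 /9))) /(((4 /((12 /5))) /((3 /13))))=1.66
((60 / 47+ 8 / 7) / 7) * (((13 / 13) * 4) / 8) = 398 / 2303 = 0.17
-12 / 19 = -0.63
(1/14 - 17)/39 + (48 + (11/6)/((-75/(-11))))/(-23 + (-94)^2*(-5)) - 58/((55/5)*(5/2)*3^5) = -119304247336/268801758225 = -0.44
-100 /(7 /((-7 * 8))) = 800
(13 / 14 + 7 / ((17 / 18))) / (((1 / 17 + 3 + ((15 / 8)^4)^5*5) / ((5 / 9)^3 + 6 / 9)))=699151776519922626068480 / 144234979230208673152484210331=0.00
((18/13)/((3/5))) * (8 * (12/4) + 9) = 990/13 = 76.15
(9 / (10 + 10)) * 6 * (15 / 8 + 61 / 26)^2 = 5203467 / 108160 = 48.11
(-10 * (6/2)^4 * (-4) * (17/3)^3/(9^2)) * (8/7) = 1572160/189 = 8318.31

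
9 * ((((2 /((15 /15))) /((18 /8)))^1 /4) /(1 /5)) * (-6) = -60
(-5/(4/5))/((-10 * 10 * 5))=1/80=0.01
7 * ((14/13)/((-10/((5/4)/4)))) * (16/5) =-49/65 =-0.75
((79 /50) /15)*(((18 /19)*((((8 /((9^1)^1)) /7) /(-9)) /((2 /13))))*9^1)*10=-8216 /9975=-0.82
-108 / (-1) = 108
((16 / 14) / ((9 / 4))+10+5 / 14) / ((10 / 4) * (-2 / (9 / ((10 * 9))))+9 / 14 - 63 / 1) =-1369 / 14157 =-0.10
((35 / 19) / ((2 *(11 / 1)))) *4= 70 / 209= 0.33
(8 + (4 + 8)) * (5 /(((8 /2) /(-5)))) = -125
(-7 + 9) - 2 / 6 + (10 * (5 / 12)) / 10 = 25 / 12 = 2.08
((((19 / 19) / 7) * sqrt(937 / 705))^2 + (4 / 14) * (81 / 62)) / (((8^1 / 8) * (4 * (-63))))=-214391 / 134932770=-0.00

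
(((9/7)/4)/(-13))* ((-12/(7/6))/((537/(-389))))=-21006/114023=-0.18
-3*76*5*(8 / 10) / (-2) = 456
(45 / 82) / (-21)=-15 / 574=-0.03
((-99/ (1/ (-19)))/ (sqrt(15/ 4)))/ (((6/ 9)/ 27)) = 50787 * sqrt(15)/ 5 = 39339.44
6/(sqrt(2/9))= 9 * sqrt(2)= 12.73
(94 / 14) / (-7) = -47 / 49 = -0.96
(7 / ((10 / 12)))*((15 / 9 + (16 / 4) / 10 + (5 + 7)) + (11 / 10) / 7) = 2987 / 25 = 119.48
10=10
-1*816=-816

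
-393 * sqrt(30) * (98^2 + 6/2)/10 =-3775551 * sqrt(30)/10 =-2067954.45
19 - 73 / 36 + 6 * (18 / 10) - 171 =-25781 / 180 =-143.23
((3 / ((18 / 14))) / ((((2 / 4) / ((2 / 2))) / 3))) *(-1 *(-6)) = 84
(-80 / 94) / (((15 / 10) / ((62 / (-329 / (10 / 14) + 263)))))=6200 / 34827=0.18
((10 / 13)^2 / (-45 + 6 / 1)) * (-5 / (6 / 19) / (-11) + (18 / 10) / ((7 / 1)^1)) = -39190 / 1522521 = -0.03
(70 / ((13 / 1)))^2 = 4900 / 169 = 28.99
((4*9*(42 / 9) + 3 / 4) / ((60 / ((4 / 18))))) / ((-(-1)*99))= 5 / 792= 0.01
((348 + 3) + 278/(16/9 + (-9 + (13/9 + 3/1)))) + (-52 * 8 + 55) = -2752/25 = -110.08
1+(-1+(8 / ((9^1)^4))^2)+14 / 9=66961630 / 43046721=1.56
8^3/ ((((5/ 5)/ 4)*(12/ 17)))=2901.33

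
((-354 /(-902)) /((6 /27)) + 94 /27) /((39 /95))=12140905 /949806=12.78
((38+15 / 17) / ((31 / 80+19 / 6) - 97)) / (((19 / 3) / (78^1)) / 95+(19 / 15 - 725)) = 0.00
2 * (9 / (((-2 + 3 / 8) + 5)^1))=16 / 3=5.33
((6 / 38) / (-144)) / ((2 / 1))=-1 / 1824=-0.00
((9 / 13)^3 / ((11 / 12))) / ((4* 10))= 2187 / 241670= 0.01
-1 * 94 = -94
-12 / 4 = -3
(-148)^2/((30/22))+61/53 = 12770947/795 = 16064.08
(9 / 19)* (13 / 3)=39 / 19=2.05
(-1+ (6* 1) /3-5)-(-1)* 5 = 1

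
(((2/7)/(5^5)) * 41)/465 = 82/10171875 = 0.00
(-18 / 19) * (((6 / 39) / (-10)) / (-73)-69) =5893272 / 90155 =65.37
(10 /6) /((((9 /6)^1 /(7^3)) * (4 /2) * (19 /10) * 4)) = 8575 /342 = 25.07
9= 9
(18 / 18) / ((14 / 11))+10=151 / 14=10.79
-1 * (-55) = 55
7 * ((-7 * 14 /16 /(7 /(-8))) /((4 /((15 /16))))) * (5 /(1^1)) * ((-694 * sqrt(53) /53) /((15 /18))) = -765135 * sqrt(53) /848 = -6568.71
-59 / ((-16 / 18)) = 531 / 8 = 66.38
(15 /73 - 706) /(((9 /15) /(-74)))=19063510 /219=87047.99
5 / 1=5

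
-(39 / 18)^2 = -169 / 36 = -4.69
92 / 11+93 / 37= 4427 / 407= 10.88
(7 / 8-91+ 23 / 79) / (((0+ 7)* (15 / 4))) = -3785 / 1106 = -3.42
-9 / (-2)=9 / 2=4.50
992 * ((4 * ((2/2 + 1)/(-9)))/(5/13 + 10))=-103168/1215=-84.91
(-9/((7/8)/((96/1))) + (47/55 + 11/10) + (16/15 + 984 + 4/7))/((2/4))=379/1155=0.33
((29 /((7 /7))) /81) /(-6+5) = -29 /81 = -0.36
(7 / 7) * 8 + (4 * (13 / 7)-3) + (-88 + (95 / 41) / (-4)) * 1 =-87421 / 1148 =-76.15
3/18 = 1/6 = 0.17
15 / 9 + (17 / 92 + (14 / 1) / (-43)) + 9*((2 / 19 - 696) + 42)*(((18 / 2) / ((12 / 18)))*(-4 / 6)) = 11943634663 / 225492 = 52967.00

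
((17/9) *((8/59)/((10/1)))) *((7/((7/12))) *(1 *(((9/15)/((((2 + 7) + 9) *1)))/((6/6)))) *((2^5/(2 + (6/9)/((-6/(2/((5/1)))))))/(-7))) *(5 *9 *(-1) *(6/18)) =1632/4543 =0.36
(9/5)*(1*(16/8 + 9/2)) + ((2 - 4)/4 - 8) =16/5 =3.20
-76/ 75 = -1.01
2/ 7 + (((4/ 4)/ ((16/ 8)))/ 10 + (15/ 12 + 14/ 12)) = 289/ 105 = 2.75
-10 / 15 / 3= -2 / 9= -0.22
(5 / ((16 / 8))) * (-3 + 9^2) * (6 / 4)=585 / 2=292.50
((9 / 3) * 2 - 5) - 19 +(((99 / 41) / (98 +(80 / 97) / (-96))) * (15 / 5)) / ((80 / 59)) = -1678455927 / 93530840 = -17.95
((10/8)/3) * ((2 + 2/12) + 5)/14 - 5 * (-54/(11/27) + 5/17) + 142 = 151450877/188496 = 803.47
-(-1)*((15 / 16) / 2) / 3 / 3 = 5 / 96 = 0.05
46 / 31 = 1.48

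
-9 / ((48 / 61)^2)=-3721 / 256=-14.54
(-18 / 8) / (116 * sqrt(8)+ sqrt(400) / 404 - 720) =5324922 * sqrt(2) / 4189353977+ 66097935 / 16757415908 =0.01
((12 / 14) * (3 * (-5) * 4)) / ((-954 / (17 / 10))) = 34 / 371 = 0.09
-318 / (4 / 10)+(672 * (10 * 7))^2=2212760805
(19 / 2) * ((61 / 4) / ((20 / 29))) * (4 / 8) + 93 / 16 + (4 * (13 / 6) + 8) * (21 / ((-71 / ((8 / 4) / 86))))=108180963 / 976960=110.73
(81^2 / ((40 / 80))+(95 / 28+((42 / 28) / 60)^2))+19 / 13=1911270091 / 145600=13126.86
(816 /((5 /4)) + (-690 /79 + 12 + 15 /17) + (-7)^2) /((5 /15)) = 14221326 /6715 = 2117.84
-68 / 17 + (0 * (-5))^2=-4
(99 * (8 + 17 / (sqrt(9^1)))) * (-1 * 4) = -5412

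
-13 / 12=-1.08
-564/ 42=-94/ 7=-13.43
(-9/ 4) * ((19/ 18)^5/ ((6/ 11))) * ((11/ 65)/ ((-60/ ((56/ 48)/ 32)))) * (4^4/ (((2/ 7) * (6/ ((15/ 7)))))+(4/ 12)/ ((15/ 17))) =2325856740977/ 13060694016000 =0.18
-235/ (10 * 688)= -47/ 1376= -0.03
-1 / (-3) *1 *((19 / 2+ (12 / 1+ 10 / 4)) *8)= 64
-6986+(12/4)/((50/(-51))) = -349453/50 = -6989.06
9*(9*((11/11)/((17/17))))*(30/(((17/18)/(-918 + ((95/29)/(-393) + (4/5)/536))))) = -10220421184434/4327061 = -2361977.61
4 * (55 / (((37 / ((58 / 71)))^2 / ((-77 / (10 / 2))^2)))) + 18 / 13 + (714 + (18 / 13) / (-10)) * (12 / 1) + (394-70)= 8917.16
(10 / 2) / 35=1 / 7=0.14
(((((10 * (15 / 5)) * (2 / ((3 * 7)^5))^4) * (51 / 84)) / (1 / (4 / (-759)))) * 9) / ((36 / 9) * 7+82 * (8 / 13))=-104 / 164241612850183730878824942057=-0.00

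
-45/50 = -9/10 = -0.90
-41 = -41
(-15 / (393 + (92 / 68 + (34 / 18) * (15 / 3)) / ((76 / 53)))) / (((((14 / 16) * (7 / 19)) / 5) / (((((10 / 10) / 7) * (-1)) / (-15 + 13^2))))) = 828495 / 1537569187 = 0.00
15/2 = 7.50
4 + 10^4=10004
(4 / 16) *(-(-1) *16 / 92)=1 / 23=0.04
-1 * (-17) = 17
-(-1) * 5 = 5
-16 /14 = -8 /7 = -1.14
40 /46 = 20 /23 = 0.87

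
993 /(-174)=-331 /58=-5.71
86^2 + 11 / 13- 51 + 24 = 95808 / 13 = 7369.85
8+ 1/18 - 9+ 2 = 19/18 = 1.06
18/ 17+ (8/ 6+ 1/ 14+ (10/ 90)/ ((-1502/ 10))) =3961837/ 1608642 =2.46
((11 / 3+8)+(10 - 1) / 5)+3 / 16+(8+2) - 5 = 4477 / 240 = 18.65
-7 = -7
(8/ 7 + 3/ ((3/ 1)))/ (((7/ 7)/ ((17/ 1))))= 255/ 7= 36.43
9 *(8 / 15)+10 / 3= 122 / 15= 8.13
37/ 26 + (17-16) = 63/ 26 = 2.42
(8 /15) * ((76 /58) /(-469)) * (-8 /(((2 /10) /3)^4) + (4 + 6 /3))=603.48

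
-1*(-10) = 10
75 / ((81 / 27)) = 25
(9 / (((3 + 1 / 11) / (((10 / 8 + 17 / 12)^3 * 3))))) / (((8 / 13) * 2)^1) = 2288 / 17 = 134.59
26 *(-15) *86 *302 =-10129080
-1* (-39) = 39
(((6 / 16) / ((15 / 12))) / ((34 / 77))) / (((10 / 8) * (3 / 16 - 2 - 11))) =-3696 / 87125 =-0.04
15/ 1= 15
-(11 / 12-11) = 121 / 12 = 10.08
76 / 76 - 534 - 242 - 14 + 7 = -782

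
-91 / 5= -18.20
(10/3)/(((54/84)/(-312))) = -1617.78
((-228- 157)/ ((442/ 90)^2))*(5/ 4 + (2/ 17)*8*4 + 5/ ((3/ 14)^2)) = -6038542125/ 3321188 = -1818.19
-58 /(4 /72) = -1044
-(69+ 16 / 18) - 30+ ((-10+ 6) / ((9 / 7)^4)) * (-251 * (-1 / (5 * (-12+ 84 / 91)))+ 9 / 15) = -111169549 / 1180980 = -94.13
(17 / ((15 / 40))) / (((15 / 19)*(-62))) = -1292 / 1395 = -0.93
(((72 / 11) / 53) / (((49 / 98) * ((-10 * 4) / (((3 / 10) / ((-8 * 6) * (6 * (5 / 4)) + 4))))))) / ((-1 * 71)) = -27 / 368397700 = -0.00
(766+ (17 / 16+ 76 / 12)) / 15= 37123 / 720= 51.56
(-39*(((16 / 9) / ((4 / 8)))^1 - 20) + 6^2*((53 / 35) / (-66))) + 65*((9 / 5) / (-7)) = 720481 / 1155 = 623.79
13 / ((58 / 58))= 13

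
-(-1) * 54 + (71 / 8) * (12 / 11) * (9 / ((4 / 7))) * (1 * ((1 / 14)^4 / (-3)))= 26078337 / 482944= 54.00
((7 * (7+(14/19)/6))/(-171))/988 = -1421/4815018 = -0.00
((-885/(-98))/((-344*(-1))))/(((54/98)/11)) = 3245/6192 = 0.52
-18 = -18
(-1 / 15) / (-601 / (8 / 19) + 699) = 8 / 87405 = 0.00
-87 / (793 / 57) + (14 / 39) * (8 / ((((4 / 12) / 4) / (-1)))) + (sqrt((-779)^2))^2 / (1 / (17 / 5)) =8180662086 / 3965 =2063218.68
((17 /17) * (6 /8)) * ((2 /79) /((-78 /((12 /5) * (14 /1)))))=-42 /5135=-0.01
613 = 613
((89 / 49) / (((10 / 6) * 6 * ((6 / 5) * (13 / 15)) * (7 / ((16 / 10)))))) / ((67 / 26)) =356 / 22981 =0.02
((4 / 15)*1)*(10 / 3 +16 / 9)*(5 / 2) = 92 / 27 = 3.41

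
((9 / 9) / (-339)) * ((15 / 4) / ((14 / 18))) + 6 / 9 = 6193 / 9492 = 0.65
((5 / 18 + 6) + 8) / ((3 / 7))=1799 / 54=33.31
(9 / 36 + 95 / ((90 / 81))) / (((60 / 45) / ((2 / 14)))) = 147 / 16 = 9.19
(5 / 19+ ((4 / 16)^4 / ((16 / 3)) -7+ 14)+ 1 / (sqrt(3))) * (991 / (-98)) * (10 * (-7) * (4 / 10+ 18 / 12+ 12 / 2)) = 78289 * sqrt(3) / 42+ 44257163145 / 1089536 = 43848.78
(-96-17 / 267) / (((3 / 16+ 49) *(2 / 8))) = -1641536 / 210129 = -7.81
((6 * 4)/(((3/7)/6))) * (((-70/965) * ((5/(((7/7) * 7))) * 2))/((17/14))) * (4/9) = -125440/9843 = -12.74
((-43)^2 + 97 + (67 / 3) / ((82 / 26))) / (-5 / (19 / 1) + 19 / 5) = 552.21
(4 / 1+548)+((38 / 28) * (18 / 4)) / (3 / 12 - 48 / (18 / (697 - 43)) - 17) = 27213981 / 49301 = 552.00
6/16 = 3/8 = 0.38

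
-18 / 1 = -18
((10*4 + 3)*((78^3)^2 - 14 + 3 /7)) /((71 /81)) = 5490591464433339 /497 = 11047467735278.35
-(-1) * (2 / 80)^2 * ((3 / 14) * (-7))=-3 / 3200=-0.00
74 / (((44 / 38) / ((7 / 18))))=4921 / 198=24.85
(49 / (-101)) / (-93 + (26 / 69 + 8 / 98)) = 165669 / 31601183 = 0.01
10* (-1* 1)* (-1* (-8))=-80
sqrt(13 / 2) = sqrt(26) / 2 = 2.55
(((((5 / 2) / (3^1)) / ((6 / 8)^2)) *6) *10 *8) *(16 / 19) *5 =512000 / 171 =2994.15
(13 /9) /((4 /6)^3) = 4.88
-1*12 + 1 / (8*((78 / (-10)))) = -3749 / 312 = -12.02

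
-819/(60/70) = -1911/2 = -955.50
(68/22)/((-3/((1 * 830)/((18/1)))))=-47.51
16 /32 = 1 /2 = 0.50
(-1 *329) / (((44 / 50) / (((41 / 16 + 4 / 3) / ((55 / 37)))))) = -1034705 / 1056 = -979.83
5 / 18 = 0.28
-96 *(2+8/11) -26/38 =-54863/209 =-262.50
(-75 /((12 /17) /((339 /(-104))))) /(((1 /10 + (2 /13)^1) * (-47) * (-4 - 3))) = 240125 /57904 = 4.15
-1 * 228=-228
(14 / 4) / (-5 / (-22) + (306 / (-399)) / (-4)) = 10241 / 1226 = 8.35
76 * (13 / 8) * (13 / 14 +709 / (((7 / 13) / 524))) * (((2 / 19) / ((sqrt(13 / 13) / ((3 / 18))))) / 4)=125572577 / 336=373727.91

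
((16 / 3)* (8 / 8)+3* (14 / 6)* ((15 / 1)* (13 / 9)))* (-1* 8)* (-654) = 821424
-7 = -7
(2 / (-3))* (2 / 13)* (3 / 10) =-2 / 65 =-0.03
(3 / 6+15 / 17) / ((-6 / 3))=-47 / 68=-0.69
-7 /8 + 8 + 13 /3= 275 /24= 11.46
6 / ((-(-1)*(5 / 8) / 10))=96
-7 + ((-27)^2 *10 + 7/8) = 58271/8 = 7283.88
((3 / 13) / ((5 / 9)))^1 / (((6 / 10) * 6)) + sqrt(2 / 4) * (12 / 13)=3 / 26 + 6 * sqrt(2) / 13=0.77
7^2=49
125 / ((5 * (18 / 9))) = 25 / 2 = 12.50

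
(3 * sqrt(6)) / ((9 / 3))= sqrt(6)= 2.45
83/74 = 1.12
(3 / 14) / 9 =0.02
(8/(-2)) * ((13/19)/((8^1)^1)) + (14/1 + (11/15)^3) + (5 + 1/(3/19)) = 25.39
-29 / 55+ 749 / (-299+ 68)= -622 / 165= -3.77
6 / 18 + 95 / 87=124 / 87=1.43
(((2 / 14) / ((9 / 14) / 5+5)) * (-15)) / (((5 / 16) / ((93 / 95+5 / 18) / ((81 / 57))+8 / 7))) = -551728 / 203553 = -2.71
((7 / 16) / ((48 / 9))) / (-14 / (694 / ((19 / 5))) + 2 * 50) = 12145 / 14793984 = 0.00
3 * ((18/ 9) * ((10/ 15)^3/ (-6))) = -8/ 27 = -0.30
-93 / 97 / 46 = -93 / 4462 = -0.02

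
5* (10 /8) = 25 /4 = 6.25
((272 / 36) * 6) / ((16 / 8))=68 / 3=22.67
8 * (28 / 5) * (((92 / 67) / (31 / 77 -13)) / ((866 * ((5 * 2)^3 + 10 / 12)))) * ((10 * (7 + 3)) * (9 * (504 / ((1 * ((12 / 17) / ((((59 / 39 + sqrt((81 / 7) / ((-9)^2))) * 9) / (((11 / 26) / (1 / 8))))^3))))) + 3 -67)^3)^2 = -12790921860310584027615832287476322127887457097563393705997710905 / 1530597846920266406245613491072 -7030585921442816172708431436449515329667159451527094998311783375 * sqrt(7) / 2226324140974932954539074168832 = -16711923697812227802860710000000000.00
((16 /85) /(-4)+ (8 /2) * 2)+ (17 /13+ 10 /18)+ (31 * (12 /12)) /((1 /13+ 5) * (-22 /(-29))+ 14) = 11.55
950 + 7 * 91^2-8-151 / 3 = 176576 / 3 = 58858.67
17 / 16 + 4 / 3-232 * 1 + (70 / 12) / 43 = -473623 / 2064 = -229.47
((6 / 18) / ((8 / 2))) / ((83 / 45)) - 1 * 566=-187897 / 332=-565.95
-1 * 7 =-7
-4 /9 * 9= -4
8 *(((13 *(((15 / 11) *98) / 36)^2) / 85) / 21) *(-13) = -579670 / 55539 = -10.44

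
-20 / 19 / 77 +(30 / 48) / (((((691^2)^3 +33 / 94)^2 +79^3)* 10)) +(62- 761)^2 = 299399404692540116369878919084225710824146901523 / 612768727590446006592895383258015037621996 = 488600.99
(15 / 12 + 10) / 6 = 15 / 8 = 1.88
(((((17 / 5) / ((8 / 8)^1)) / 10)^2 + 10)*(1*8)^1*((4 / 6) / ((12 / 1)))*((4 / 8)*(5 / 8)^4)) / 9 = 25289 / 663552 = 0.04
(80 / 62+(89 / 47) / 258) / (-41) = -487799 / 15412146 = -0.03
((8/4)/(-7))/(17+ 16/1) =-2/231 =-0.01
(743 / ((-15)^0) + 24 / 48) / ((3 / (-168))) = -41636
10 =10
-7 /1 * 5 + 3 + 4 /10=-158 /5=-31.60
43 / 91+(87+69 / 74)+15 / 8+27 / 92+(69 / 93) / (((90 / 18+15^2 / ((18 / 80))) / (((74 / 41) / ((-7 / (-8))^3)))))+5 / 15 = 1175041250864237 / 12925500744520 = 90.91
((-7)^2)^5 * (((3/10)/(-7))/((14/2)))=-17294403/10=-1729440.30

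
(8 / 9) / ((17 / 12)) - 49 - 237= -14554 / 51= -285.37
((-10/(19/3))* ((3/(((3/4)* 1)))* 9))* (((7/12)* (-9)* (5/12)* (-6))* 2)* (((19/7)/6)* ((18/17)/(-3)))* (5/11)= 20250/187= 108.29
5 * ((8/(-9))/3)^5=-163840/14348907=-0.01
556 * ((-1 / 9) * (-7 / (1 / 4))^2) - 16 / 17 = -7410512 / 153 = -48434.72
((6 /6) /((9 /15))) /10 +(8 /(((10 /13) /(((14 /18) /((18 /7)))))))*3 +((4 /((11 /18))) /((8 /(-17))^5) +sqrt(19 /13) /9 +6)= -1630215791 /6082560 +sqrt(247) /117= -267.88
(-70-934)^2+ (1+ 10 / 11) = 11088197 / 11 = 1008017.91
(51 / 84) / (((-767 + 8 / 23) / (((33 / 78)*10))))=-1955 / 583492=-0.00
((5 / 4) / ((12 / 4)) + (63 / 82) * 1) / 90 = 583 / 44280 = 0.01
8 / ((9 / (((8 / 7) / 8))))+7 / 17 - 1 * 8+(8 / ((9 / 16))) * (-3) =-53687 / 1071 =-50.13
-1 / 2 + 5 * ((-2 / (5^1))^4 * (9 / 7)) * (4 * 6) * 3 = 19861 / 1750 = 11.35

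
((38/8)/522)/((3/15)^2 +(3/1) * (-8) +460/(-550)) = -5225/14238072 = -0.00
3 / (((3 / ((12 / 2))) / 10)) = 60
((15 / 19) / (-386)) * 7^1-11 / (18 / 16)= -9.79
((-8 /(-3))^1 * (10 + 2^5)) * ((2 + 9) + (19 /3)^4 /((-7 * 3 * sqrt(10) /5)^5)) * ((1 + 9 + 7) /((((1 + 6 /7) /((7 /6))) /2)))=26304.94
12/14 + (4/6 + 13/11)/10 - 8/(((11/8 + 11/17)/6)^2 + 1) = -6.14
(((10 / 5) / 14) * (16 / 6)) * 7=8 / 3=2.67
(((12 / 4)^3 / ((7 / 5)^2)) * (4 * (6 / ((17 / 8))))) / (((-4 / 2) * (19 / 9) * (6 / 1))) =-97200 / 15827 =-6.14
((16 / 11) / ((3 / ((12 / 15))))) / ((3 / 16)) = 1024 / 495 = 2.07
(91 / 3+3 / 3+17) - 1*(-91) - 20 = 358 / 3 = 119.33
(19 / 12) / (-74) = -19 / 888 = -0.02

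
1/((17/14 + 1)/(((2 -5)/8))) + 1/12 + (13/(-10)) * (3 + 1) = -2458/465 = -5.29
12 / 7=1.71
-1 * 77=-77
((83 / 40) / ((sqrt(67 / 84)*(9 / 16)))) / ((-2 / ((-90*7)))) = 2324*sqrt(1407) / 67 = 1301.09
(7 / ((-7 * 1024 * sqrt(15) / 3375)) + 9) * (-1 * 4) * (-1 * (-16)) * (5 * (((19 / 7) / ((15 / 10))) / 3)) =-12160 / 7 + 2375 * sqrt(15) / 56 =-1572.89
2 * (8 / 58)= 8 / 29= 0.28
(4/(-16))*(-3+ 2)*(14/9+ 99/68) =1843/2448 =0.75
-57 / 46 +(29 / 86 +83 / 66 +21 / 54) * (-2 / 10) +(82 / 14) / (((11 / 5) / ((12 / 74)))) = -152677964 / 126794745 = -1.20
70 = 70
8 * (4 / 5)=32 / 5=6.40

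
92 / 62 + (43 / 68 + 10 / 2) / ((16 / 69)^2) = 57328121 / 539648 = 106.23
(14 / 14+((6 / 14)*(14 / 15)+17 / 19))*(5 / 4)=109 / 38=2.87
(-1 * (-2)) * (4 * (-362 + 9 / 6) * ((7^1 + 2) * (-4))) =103824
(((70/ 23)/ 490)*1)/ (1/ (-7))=-1/ 23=-0.04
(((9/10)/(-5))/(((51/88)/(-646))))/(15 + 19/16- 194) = -80256/71125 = -1.13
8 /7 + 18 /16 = 127 /56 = 2.27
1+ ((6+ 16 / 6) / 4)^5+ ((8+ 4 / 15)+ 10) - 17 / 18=66.07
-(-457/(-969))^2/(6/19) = -208849/296514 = -0.70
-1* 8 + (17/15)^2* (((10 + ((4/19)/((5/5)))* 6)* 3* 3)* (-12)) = -745952/475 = -1570.43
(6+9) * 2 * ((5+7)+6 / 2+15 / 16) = 3825 / 8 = 478.12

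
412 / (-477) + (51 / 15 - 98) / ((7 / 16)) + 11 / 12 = -14436209 / 66780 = -216.18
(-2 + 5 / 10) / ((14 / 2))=-3 / 14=-0.21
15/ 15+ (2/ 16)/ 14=113/ 112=1.01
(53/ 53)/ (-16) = -1/ 16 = -0.06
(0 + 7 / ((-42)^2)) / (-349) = -1 / 87948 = -0.00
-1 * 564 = -564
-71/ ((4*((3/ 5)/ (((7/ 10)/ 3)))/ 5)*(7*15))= -71/ 216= -0.33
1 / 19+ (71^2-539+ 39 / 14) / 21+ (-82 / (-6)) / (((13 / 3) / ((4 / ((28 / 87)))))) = 18427837 / 72618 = 253.76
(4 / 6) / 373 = 2 / 1119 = 0.00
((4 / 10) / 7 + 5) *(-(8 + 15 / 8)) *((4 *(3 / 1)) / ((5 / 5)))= -41949 / 70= -599.27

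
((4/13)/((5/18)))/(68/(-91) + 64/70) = 126/19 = 6.63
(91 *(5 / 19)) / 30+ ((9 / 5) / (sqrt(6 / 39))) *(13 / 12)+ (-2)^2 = 547 / 114+ 39 *sqrt(26) / 40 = 9.77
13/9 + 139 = 1264/9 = 140.44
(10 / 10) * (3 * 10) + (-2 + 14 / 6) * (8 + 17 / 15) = 1487 / 45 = 33.04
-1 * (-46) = 46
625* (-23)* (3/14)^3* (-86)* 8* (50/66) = 278156250/3773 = 73722.83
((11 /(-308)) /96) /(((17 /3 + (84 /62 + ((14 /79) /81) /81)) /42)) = -16067889 /7220556992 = -0.00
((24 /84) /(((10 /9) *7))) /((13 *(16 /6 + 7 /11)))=297 /347165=0.00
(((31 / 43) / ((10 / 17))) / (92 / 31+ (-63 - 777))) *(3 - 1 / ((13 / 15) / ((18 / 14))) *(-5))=-3871869 / 253836310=-0.02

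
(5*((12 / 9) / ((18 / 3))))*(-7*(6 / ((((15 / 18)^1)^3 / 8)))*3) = -48384 / 25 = -1935.36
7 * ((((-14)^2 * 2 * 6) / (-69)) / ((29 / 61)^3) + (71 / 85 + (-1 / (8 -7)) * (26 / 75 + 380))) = -3488236913833 / 715207425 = -4877.24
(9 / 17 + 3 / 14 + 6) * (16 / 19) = 12840 / 2261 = 5.68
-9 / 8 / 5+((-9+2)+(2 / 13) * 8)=-3117 / 520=-5.99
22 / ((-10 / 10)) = -22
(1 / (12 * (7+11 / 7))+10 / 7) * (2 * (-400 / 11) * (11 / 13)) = -72490 / 819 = -88.51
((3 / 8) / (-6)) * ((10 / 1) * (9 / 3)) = -15 / 8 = -1.88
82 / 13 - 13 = -87 / 13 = -6.69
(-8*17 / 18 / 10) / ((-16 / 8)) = 17 / 45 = 0.38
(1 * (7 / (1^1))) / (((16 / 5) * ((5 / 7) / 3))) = 9.19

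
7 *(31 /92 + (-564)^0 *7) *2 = 4725 /46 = 102.72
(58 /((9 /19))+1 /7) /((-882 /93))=-239413 /18522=-12.93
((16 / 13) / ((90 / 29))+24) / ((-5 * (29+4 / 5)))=-14272 / 87165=-0.16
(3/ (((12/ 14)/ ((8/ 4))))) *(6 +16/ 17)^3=11501224/ 4913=2340.98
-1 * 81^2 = -6561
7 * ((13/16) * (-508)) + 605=-9137/4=-2284.25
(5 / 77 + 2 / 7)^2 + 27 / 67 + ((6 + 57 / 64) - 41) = -853810205 / 25423552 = -33.58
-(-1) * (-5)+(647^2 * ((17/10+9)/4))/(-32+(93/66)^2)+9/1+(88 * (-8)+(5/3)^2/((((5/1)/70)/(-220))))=-60878567507/1307430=-46563.54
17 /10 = 1.70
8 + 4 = 12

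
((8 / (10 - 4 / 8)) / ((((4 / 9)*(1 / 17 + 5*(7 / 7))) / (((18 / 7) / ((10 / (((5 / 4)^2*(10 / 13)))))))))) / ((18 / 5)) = 19125 / 594776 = 0.03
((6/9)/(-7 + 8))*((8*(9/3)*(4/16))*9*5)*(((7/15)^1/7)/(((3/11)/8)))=352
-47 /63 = -0.75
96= 96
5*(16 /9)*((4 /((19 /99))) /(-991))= -0.19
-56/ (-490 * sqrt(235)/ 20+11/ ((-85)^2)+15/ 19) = 9734444800/ 30998942654757+301510810000 * sqrt(235)/ 30998942654757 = 0.15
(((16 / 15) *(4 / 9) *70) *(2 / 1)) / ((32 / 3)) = 6.22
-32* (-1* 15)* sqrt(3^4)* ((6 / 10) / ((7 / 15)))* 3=116640 / 7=16662.86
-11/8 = -1.38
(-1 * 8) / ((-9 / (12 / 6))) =16 / 9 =1.78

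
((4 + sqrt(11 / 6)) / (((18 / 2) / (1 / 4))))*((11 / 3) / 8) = 11*sqrt(66) / 5184 + 11 / 216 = 0.07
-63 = -63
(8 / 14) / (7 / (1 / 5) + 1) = 1 / 63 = 0.02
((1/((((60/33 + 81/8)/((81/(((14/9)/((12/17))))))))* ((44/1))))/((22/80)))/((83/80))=27993600/114187997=0.25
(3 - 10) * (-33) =231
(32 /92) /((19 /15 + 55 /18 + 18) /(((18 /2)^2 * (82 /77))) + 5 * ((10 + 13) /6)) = 116640 /6514129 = 0.02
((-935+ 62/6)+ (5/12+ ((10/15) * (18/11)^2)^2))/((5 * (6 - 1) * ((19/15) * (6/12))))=-161823459/2781790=-58.17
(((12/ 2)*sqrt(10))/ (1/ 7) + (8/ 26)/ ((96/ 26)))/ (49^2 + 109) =1/ 30120 + 21*sqrt(10)/ 1255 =0.05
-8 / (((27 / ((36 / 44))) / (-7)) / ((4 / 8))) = 28 / 33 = 0.85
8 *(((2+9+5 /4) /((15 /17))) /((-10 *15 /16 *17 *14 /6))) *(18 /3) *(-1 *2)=448 /125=3.58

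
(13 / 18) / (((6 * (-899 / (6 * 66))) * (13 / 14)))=-0.06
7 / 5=1.40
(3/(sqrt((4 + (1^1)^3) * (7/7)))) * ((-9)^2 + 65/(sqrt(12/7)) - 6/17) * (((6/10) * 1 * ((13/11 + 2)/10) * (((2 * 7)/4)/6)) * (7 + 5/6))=29939 * sqrt(105)/5280 + 3157413 * sqrt(5)/74800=152.49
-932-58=-990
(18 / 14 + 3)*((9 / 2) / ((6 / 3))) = 135 / 14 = 9.64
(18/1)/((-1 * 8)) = -9/4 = -2.25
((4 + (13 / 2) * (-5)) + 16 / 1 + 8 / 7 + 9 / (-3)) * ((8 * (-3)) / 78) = 4.42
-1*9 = -9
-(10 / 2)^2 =-25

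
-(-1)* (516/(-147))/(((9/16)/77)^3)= -6563938304/729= -9004030.60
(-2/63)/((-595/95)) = 38/7497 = 0.01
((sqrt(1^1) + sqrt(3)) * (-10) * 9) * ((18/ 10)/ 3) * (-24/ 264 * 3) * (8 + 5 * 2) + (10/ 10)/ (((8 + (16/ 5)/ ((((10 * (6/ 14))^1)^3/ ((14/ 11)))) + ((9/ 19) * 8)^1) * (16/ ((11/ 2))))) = 3897366912387/ 14700391552 + 2916 * sqrt(3)/ 11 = 724.27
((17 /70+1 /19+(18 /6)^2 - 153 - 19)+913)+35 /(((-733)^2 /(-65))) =536153906327 /714594370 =750.29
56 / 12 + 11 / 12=67 / 12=5.58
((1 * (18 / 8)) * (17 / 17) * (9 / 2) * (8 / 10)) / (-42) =-27 / 140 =-0.19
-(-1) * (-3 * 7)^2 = 441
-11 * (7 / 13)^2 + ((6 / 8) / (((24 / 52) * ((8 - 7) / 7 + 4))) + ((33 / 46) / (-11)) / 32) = -20193799 / 7214272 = -2.80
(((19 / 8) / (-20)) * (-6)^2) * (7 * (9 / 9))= -1197 / 40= -29.92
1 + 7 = 8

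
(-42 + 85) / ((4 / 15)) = 645 / 4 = 161.25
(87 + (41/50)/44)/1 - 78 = 19841/2200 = 9.02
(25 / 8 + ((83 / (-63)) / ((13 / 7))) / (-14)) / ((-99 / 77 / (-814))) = 2010.55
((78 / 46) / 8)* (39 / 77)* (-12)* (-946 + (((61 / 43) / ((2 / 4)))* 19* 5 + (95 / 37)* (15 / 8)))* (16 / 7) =39008051199 / 19723627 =1977.73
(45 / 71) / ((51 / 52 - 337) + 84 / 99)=-77220 / 40835863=-0.00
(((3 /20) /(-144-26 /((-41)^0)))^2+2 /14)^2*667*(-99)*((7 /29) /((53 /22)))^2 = -13.53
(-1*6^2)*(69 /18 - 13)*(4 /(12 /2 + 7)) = 1320 /13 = 101.54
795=795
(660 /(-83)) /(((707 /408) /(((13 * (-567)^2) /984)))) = -6698912220 /343703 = -19490.41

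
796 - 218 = 578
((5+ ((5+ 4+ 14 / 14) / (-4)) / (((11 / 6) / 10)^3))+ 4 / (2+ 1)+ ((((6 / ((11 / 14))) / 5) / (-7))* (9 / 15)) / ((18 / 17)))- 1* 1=-39979942 / 99825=-400.50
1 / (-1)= -1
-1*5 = -5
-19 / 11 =-1.73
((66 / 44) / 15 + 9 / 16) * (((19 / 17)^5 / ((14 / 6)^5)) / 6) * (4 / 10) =10629893007 / 9545414639600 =0.00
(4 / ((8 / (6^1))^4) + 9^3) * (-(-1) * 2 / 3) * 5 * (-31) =-2414745 / 32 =-75460.78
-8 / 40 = -1 / 5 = -0.20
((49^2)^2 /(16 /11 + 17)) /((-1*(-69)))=9058973 /2001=4527.22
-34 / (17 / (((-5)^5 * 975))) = 6093750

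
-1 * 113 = -113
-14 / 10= -7 / 5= -1.40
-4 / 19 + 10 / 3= 178 / 57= 3.12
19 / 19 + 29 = 30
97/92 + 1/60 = 739/690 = 1.07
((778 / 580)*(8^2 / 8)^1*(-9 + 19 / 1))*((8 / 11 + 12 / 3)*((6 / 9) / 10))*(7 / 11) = 1132768 / 52635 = 21.52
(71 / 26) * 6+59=980 / 13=75.38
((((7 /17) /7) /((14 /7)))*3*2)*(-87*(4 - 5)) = 261 /17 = 15.35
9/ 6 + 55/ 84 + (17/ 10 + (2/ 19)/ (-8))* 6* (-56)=-4505701/ 7980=-564.62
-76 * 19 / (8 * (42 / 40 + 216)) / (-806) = 1805 / 1749423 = 0.00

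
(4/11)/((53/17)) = 68/583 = 0.12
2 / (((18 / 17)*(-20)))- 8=-1457 / 180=-8.09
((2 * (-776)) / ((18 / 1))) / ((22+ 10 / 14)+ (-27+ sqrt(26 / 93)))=19012 * sqrt(2418) / 370917+ 841960 / 41213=22.95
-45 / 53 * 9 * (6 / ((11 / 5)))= -12150 / 583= -20.84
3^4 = 81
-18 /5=-3.60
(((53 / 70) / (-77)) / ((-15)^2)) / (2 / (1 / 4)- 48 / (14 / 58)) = 53 / 231462000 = 0.00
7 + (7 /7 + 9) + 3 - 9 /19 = 19.53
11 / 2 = 5.50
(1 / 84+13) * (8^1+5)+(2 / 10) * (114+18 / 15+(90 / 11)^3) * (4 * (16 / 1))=8654.38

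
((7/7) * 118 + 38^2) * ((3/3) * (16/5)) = 24992/5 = 4998.40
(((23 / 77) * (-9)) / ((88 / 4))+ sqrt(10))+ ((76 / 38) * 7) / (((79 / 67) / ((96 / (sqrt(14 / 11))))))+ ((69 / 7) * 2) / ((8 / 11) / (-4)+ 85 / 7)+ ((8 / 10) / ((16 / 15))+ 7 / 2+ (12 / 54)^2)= sqrt(10)+ 490786027 / 84249396+ 6432 * sqrt(154) / 79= 1019.36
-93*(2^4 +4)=-1860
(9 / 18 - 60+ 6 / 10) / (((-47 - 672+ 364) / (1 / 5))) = 589 / 17750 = 0.03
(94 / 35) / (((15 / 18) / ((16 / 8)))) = 1128 / 175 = 6.45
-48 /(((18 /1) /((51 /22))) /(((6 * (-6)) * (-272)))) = -665856 /11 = -60532.36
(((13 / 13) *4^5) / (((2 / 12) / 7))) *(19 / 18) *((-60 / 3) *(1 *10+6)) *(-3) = 43581440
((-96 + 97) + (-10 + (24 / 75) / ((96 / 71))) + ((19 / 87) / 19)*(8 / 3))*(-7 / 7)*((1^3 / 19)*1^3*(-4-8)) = -227923 / 41325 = -5.52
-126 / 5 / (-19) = 126 / 95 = 1.33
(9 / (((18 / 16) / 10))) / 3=80 / 3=26.67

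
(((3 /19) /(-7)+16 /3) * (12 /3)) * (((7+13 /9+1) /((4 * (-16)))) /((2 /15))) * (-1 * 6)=900575 /6384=141.07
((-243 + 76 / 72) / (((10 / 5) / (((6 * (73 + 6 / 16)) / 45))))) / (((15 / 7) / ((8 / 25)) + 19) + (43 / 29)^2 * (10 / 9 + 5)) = -30.24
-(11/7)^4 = -14641/2401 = -6.10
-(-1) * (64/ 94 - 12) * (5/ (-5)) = 532/ 47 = 11.32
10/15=0.67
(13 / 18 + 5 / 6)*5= 70 / 9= 7.78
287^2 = 82369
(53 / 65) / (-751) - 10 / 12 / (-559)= 0.00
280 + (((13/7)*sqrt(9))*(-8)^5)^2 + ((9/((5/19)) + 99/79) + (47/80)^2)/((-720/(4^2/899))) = 33404760195145754270081/1002248352000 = 33329823020.90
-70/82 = -0.85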